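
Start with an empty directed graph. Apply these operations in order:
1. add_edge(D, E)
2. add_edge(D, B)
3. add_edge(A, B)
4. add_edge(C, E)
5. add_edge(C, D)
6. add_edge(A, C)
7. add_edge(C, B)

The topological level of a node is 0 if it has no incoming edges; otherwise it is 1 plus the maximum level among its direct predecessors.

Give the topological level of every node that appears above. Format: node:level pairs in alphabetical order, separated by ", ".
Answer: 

Op 1: add_edge(D, E). Edges now: 1
Op 2: add_edge(D, B). Edges now: 2
Op 3: add_edge(A, B). Edges now: 3
Op 4: add_edge(C, E). Edges now: 4
Op 5: add_edge(C, D). Edges now: 5
Op 6: add_edge(A, C). Edges now: 6
Op 7: add_edge(C, B). Edges now: 7
Compute levels (Kahn BFS):
  sources (in-degree 0): A
  process A: level=0
    A->B: in-degree(B)=2, level(B)>=1
    A->C: in-degree(C)=0, level(C)=1, enqueue
  process C: level=1
    C->B: in-degree(B)=1, level(B)>=2
    C->D: in-degree(D)=0, level(D)=2, enqueue
    C->E: in-degree(E)=1, level(E)>=2
  process D: level=2
    D->B: in-degree(B)=0, level(B)=3, enqueue
    D->E: in-degree(E)=0, level(E)=3, enqueue
  process B: level=3
  process E: level=3
All levels: A:0, B:3, C:1, D:2, E:3

Answer: A:0, B:3, C:1, D:2, E:3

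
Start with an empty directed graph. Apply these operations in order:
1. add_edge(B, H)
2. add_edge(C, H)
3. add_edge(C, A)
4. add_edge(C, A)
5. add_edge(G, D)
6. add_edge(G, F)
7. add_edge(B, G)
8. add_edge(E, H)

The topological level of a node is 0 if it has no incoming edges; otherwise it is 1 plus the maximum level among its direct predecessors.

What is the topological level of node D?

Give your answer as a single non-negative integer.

Op 1: add_edge(B, H). Edges now: 1
Op 2: add_edge(C, H). Edges now: 2
Op 3: add_edge(C, A). Edges now: 3
Op 4: add_edge(C, A) (duplicate, no change). Edges now: 3
Op 5: add_edge(G, D). Edges now: 4
Op 6: add_edge(G, F). Edges now: 5
Op 7: add_edge(B, G). Edges now: 6
Op 8: add_edge(E, H). Edges now: 7
Compute levels (Kahn BFS):
  sources (in-degree 0): B, C, E
  process B: level=0
    B->G: in-degree(G)=0, level(G)=1, enqueue
    B->H: in-degree(H)=2, level(H)>=1
  process C: level=0
    C->A: in-degree(A)=0, level(A)=1, enqueue
    C->H: in-degree(H)=1, level(H)>=1
  process E: level=0
    E->H: in-degree(H)=0, level(H)=1, enqueue
  process G: level=1
    G->D: in-degree(D)=0, level(D)=2, enqueue
    G->F: in-degree(F)=0, level(F)=2, enqueue
  process A: level=1
  process H: level=1
  process D: level=2
  process F: level=2
All levels: A:1, B:0, C:0, D:2, E:0, F:2, G:1, H:1
level(D) = 2

Answer: 2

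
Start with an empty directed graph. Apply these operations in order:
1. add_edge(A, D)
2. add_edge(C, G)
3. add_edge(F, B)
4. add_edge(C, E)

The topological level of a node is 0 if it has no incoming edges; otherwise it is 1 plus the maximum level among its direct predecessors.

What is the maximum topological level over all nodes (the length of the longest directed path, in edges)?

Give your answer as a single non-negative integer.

Answer: 1

Derivation:
Op 1: add_edge(A, D). Edges now: 1
Op 2: add_edge(C, G). Edges now: 2
Op 3: add_edge(F, B). Edges now: 3
Op 4: add_edge(C, E). Edges now: 4
Compute levels (Kahn BFS):
  sources (in-degree 0): A, C, F
  process A: level=0
    A->D: in-degree(D)=0, level(D)=1, enqueue
  process C: level=0
    C->E: in-degree(E)=0, level(E)=1, enqueue
    C->G: in-degree(G)=0, level(G)=1, enqueue
  process F: level=0
    F->B: in-degree(B)=0, level(B)=1, enqueue
  process D: level=1
  process E: level=1
  process G: level=1
  process B: level=1
All levels: A:0, B:1, C:0, D:1, E:1, F:0, G:1
max level = 1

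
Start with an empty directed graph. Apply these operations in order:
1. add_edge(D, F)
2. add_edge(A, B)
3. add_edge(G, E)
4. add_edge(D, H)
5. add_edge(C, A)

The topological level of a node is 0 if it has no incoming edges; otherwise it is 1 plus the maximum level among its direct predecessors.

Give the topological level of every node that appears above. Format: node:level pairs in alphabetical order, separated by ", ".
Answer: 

Op 1: add_edge(D, F). Edges now: 1
Op 2: add_edge(A, B). Edges now: 2
Op 3: add_edge(G, E). Edges now: 3
Op 4: add_edge(D, H). Edges now: 4
Op 5: add_edge(C, A). Edges now: 5
Compute levels (Kahn BFS):
  sources (in-degree 0): C, D, G
  process C: level=0
    C->A: in-degree(A)=0, level(A)=1, enqueue
  process D: level=0
    D->F: in-degree(F)=0, level(F)=1, enqueue
    D->H: in-degree(H)=0, level(H)=1, enqueue
  process G: level=0
    G->E: in-degree(E)=0, level(E)=1, enqueue
  process A: level=1
    A->B: in-degree(B)=0, level(B)=2, enqueue
  process F: level=1
  process H: level=1
  process E: level=1
  process B: level=2
All levels: A:1, B:2, C:0, D:0, E:1, F:1, G:0, H:1

Answer: A:1, B:2, C:0, D:0, E:1, F:1, G:0, H:1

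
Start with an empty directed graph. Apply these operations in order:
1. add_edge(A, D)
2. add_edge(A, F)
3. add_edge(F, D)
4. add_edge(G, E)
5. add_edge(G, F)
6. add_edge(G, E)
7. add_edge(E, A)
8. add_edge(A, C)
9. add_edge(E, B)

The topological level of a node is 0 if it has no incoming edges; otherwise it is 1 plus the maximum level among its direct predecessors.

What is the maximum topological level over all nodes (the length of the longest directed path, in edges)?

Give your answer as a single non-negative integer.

Answer: 4

Derivation:
Op 1: add_edge(A, D). Edges now: 1
Op 2: add_edge(A, F). Edges now: 2
Op 3: add_edge(F, D). Edges now: 3
Op 4: add_edge(G, E). Edges now: 4
Op 5: add_edge(G, F). Edges now: 5
Op 6: add_edge(G, E) (duplicate, no change). Edges now: 5
Op 7: add_edge(E, A). Edges now: 6
Op 8: add_edge(A, C). Edges now: 7
Op 9: add_edge(E, B). Edges now: 8
Compute levels (Kahn BFS):
  sources (in-degree 0): G
  process G: level=0
    G->E: in-degree(E)=0, level(E)=1, enqueue
    G->F: in-degree(F)=1, level(F)>=1
  process E: level=1
    E->A: in-degree(A)=0, level(A)=2, enqueue
    E->B: in-degree(B)=0, level(B)=2, enqueue
  process A: level=2
    A->C: in-degree(C)=0, level(C)=3, enqueue
    A->D: in-degree(D)=1, level(D)>=3
    A->F: in-degree(F)=0, level(F)=3, enqueue
  process B: level=2
  process C: level=3
  process F: level=3
    F->D: in-degree(D)=0, level(D)=4, enqueue
  process D: level=4
All levels: A:2, B:2, C:3, D:4, E:1, F:3, G:0
max level = 4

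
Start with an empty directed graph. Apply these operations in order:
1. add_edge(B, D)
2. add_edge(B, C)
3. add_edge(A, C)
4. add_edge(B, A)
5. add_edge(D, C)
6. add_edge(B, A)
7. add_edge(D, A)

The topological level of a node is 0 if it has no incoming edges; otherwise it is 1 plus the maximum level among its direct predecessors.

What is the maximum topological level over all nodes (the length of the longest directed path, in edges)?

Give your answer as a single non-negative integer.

Op 1: add_edge(B, D). Edges now: 1
Op 2: add_edge(B, C). Edges now: 2
Op 3: add_edge(A, C). Edges now: 3
Op 4: add_edge(B, A). Edges now: 4
Op 5: add_edge(D, C). Edges now: 5
Op 6: add_edge(B, A) (duplicate, no change). Edges now: 5
Op 7: add_edge(D, A). Edges now: 6
Compute levels (Kahn BFS):
  sources (in-degree 0): B
  process B: level=0
    B->A: in-degree(A)=1, level(A)>=1
    B->C: in-degree(C)=2, level(C)>=1
    B->D: in-degree(D)=0, level(D)=1, enqueue
  process D: level=1
    D->A: in-degree(A)=0, level(A)=2, enqueue
    D->C: in-degree(C)=1, level(C)>=2
  process A: level=2
    A->C: in-degree(C)=0, level(C)=3, enqueue
  process C: level=3
All levels: A:2, B:0, C:3, D:1
max level = 3

Answer: 3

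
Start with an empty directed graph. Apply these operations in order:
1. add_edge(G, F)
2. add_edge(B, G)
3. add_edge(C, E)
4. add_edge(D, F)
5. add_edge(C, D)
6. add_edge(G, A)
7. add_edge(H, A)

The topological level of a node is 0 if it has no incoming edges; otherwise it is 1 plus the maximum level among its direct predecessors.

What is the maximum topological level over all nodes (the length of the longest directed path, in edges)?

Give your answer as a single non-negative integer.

Op 1: add_edge(G, F). Edges now: 1
Op 2: add_edge(B, G). Edges now: 2
Op 3: add_edge(C, E). Edges now: 3
Op 4: add_edge(D, F). Edges now: 4
Op 5: add_edge(C, D). Edges now: 5
Op 6: add_edge(G, A). Edges now: 6
Op 7: add_edge(H, A). Edges now: 7
Compute levels (Kahn BFS):
  sources (in-degree 0): B, C, H
  process B: level=0
    B->G: in-degree(G)=0, level(G)=1, enqueue
  process C: level=0
    C->D: in-degree(D)=0, level(D)=1, enqueue
    C->E: in-degree(E)=0, level(E)=1, enqueue
  process H: level=0
    H->A: in-degree(A)=1, level(A)>=1
  process G: level=1
    G->A: in-degree(A)=0, level(A)=2, enqueue
    G->F: in-degree(F)=1, level(F)>=2
  process D: level=1
    D->F: in-degree(F)=0, level(F)=2, enqueue
  process E: level=1
  process A: level=2
  process F: level=2
All levels: A:2, B:0, C:0, D:1, E:1, F:2, G:1, H:0
max level = 2

Answer: 2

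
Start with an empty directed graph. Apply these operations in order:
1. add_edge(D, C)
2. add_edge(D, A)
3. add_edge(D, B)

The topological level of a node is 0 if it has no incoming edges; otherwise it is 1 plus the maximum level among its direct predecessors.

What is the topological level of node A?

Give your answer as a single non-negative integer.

Op 1: add_edge(D, C). Edges now: 1
Op 2: add_edge(D, A). Edges now: 2
Op 3: add_edge(D, B). Edges now: 3
Compute levels (Kahn BFS):
  sources (in-degree 0): D
  process D: level=0
    D->A: in-degree(A)=0, level(A)=1, enqueue
    D->B: in-degree(B)=0, level(B)=1, enqueue
    D->C: in-degree(C)=0, level(C)=1, enqueue
  process A: level=1
  process B: level=1
  process C: level=1
All levels: A:1, B:1, C:1, D:0
level(A) = 1

Answer: 1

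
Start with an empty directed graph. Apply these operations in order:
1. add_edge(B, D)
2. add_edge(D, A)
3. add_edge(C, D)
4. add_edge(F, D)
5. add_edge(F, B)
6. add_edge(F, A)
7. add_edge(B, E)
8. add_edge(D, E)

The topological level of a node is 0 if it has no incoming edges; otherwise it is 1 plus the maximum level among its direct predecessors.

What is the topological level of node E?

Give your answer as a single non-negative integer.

Answer: 3

Derivation:
Op 1: add_edge(B, D). Edges now: 1
Op 2: add_edge(D, A). Edges now: 2
Op 3: add_edge(C, D). Edges now: 3
Op 4: add_edge(F, D). Edges now: 4
Op 5: add_edge(F, B). Edges now: 5
Op 6: add_edge(F, A). Edges now: 6
Op 7: add_edge(B, E). Edges now: 7
Op 8: add_edge(D, E). Edges now: 8
Compute levels (Kahn BFS):
  sources (in-degree 0): C, F
  process C: level=0
    C->D: in-degree(D)=2, level(D)>=1
  process F: level=0
    F->A: in-degree(A)=1, level(A)>=1
    F->B: in-degree(B)=0, level(B)=1, enqueue
    F->D: in-degree(D)=1, level(D)>=1
  process B: level=1
    B->D: in-degree(D)=0, level(D)=2, enqueue
    B->E: in-degree(E)=1, level(E)>=2
  process D: level=2
    D->A: in-degree(A)=0, level(A)=3, enqueue
    D->E: in-degree(E)=0, level(E)=3, enqueue
  process A: level=3
  process E: level=3
All levels: A:3, B:1, C:0, D:2, E:3, F:0
level(E) = 3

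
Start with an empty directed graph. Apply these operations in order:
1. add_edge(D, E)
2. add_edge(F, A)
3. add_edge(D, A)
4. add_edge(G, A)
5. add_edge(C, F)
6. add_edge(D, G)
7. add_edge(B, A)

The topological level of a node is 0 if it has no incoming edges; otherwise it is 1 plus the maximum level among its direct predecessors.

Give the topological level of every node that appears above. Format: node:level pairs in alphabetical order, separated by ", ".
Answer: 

Op 1: add_edge(D, E). Edges now: 1
Op 2: add_edge(F, A). Edges now: 2
Op 3: add_edge(D, A). Edges now: 3
Op 4: add_edge(G, A). Edges now: 4
Op 5: add_edge(C, F). Edges now: 5
Op 6: add_edge(D, G). Edges now: 6
Op 7: add_edge(B, A). Edges now: 7
Compute levels (Kahn BFS):
  sources (in-degree 0): B, C, D
  process B: level=0
    B->A: in-degree(A)=3, level(A)>=1
  process C: level=0
    C->F: in-degree(F)=0, level(F)=1, enqueue
  process D: level=0
    D->A: in-degree(A)=2, level(A)>=1
    D->E: in-degree(E)=0, level(E)=1, enqueue
    D->G: in-degree(G)=0, level(G)=1, enqueue
  process F: level=1
    F->A: in-degree(A)=1, level(A)>=2
  process E: level=1
  process G: level=1
    G->A: in-degree(A)=0, level(A)=2, enqueue
  process A: level=2
All levels: A:2, B:0, C:0, D:0, E:1, F:1, G:1

Answer: A:2, B:0, C:0, D:0, E:1, F:1, G:1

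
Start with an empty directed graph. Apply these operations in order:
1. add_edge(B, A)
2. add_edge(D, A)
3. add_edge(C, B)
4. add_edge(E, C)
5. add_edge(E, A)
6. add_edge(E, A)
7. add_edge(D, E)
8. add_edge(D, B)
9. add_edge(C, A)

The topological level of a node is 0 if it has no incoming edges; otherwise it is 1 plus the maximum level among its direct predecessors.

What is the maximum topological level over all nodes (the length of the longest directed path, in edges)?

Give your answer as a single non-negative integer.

Op 1: add_edge(B, A). Edges now: 1
Op 2: add_edge(D, A). Edges now: 2
Op 3: add_edge(C, B). Edges now: 3
Op 4: add_edge(E, C). Edges now: 4
Op 5: add_edge(E, A). Edges now: 5
Op 6: add_edge(E, A) (duplicate, no change). Edges now: 5
Op 7: add_edge(D, E). Edges now: 6
Op 8: add_edge(D, B). Edges now: 7
Op 9: add_edge(C, A). Edges now: 8
Compute levels (Kahn BFS):
  sources (in-degree 0): D
  process D: level=0
    D->A: in-degree(A)=3, level(A)>=1
    D->B: in-degree(B)=1, level(B)>=1
    D->E: in-degree(E)=0, level(E)=1, enqueue
  process E: level=1
    E->A: in-degree(A)=2, level(A)>=2
    E->C: in-degree(C)=0, level(C)=2, enqueue
  process C: level=2
    C->A: in-degree(A)=1, level(A)>=3
    C->B: in-degree(B)=0, level(B)=3, enqueue
  process B: level=3
    B->A: in-degree(A)=0, level(A)=4, enqueue
  process A: level=4
All levels: A:4, B:3, C:2, D:0, E:1
max level = 4

Answer: 4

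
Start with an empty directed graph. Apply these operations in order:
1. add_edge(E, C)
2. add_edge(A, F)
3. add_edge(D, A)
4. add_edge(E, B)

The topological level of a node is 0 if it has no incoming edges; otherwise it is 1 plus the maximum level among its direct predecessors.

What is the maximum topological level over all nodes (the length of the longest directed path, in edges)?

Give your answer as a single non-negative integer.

Answer: 2

Derivation:
Op 1: add_edge(E, C). Edges now: 1
Op 2: add_edge(A, F). Edges now: 2
Op 3: add_edge(D, A). Edges now: 3
Op 4: add_edge(E, B). Edges now: 4
Compute levels (Kahn BFS):
  sources (in-degree 0): D, E
  process D: level=0
    D->A: in-degree(A)=0, level(A)=1, enqueue
  process E: level=0
    E->B: in-degree(B)=0, level(B)=1, enqueue
    E->C: in-degree(C)=0, level(C)=1, enqueue
  process A: level=1
    A->F: in-degree(F)=0, level(F)=2, enqueue
  process B: level=1
  process C: level=1
  process F: level=2
All levels: A:1, B:1, C:1, D:0, E:0, F:2
max level = 2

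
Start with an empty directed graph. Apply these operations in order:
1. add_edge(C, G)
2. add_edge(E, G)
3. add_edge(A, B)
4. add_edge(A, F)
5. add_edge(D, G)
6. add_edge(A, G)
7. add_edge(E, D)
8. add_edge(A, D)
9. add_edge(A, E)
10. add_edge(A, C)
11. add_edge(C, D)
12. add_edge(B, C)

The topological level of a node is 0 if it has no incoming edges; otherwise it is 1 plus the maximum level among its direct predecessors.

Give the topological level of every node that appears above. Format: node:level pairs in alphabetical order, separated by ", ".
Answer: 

Op 1: add_edge(C, G). Edges now: 1
Op 2: add_edge(E, G). Edges now: 2
Op 3: add_edge(A, B). Edges now: 3
Op 4: add_edge(A, F). Edges now: 4
Op 5: add_edge(D, G). Edges now: 5
Op 6: add_edge(A, G). Edges now: 6
Op 7: add_edge(E, D). Edges now: 7
Op 8: add_edge(A, D). Edges now: 8
Op 9: add_edge(A, E). Edges now: 9
Op 10: add_edge(A, C). Edges now: 10
Op 11: add_edge(C, D). Edges now: 11
Op 12: add_edge(B, C). Edges now: 12
Compute levels (Kahn BFS):
  sources (in-degree 0): A
  process A: level=0
    A->B: in-degree(B)=0, level(B)=1, enqueue
    A->C: in-degree(C)=1, level(C)>=1
    A->D: in-degree(D)=2, level(D)>=1
    A->E: in-degree(E)=0, level(E)=1, enqueue
    A->F: in-degree(F)=0, level(F)=1, enqueue
    A->G: in-degree(G)=3, level(G)>=1
  process B: level=1
    B->C: in-degree(C)=0, level(C)=2, enqueue
  process E: level=1
    E->D: in-degree(D)=1, level(D)>=2
    E->G: in-degree(G)=2, level(G)>=2
  process F: level=1
  process C: level=2
    C->D: in-degree(D)=0, level(D)=3, enqueue
    C->G: in-degree(G)=1, level(G)>=3
  process D: level=3
    D->G: in-degree(G)=0, level(G)=4, enqueue
  process G: level=4
All levels: A:0, B:1, C:2, D:3, E:1, F:1, G:4

Answer: A:0, B:1, C:2, D:3, E:1, F:1, G:4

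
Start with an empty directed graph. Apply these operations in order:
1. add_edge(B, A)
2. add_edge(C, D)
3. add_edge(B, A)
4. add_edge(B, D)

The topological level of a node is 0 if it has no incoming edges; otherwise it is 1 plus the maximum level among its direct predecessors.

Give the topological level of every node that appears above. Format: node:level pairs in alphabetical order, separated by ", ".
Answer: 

Op 1: add_edge(B, A). Edges now: 1
Op 2: add_edge(C, D). Edges now: 2
Op 3: add_edge(B, A) (duplicate, no change). Edges now: 2
Op 4: add_edge(B, D). Edges now: 3
Compute levels (Kahn BFS):
  sources (in-degree 0): B, C
  process B: level=0
    B->A: in-degree(A)=0, level(A)=1, enqueue
    B->D: in-degree(D)=1, level(D)>=1
  process C: level=0
    C->D: in-degree(D)=0, level(D)=1, enqueue
  process A: level=1
  process D: level=1
All levels: A:1, B:0, C:0, D:1

Answer: A:1, B:0, C:0, D:1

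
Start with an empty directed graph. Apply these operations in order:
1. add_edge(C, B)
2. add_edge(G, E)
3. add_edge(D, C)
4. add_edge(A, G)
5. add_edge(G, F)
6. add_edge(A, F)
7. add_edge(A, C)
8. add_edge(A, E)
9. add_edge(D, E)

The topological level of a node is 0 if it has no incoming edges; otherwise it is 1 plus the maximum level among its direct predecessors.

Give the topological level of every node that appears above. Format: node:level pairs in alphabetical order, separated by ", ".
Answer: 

Answer: A:0, B:2, C:1, D:0, E:2, F:2, G:1

Derivation:
Op 1: add_edge(C, B). Edges now: 1
Op 2: add_edge(G, E). Edges now: 2
Op 3: add_edge(D, C). Edges now: 3
Op 4: add_edge(A, G). Edges now: 4
Op 5: add_edge(G, F). Edges now: 5
Op 6: add_edge(A, F). Edges now: 6
Op 7: add_edge(A, C). Edges now: 7
Op 8: add_edge(A, E). Edges now: 8
Op 9: add_edge(D, E). Edges now: 9
Compute levels (Kahn BFS):
  sources (in-degree 0): A, D
  process A: level=0
    A->C: in-degree(C)=1, level(C)>=1
    A->E: in-degree(E)=2, level(E)>=1
    A->F: in-degree(F)=1, level(F)>=1
    A->G: in-degree(G)=0, level(G)=1, enqueue
  process D: level=0
    D->C: in-degree(C)=0, level(C)=1, enqueue
    D->E: in-degree(E)=1, level(E)>=1
  process G: level=1
    G->E: in-degree(E)=0, level(E)=2, enqueue
    G->F: in-degree(F)=0, level(F)=2, enqueue
  process C: level=1
    C->B: in-degree(B)=0, level(B)=2, enqueue
  process E: level=2
  process F: level=2
  process B: level=2
All levels: A:0, B:2, C:1, D:0, E:2, F:2, G:1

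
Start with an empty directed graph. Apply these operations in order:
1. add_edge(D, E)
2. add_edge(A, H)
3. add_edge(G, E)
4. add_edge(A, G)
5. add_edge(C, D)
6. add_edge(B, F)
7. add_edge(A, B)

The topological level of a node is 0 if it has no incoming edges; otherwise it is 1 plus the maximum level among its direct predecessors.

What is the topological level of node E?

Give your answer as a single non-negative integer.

Answer: 2

Derivation:
Op 1: add_edge(D, E). Edges now: 1
Op 2: add_edge(A, H). Edges now: 2
Op 3: add_edge(G, E). Edges now: 3
Op 4: add_edge(A, G). Edges now: 4
Op 5: add_edge(C, D). Edges now: 5
Op 6: add_edge(B, F). Edges now: 6
Op 7: add_edge(A, B). Edges now: 7
Compute levels (Kahn BFS):
  sources (in-degree 0): A, C
  process A: level=0
    A->B: in-degree(B)=0, level(B)=1, enqueue
    A->G: in-degree(G)=0, level(G)=1, enqueue
    A->H: in-degree(H)=0, level(H)=1, enqueue
  process C: level=0
    C->D: in-degree(D)=0, level(D)=1, enqueue
  process B: level=1
    B->F: in-degree(F)=0, level(F)=2, enqueue
  process G: level=1
    G->E: in-degree(E)=1, level(E)>=2
  process H: level=1
  process D: level=1
    D->E: in-degree(E)=0, level(E)=2, enqueue
  process F: level=2
  process E: level=2
All levels: A:0, B:1, C:0, D:1, E:2, F:2, G:1, H:1
level(E) = 2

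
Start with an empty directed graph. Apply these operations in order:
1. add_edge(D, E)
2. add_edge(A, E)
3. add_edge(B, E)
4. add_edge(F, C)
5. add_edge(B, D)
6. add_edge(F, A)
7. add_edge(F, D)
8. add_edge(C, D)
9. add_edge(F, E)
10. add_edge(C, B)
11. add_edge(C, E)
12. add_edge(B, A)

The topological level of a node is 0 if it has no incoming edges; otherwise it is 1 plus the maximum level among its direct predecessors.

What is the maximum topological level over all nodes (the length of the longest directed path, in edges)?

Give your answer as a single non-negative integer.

Answer: 4

Derivation:
Op 1: add_edge(D, E). Edges now: 1
Op 2: add_edge(A, E). Edges now: 2
Op 3: add_edge(B, E). Edges now: 3
Op 4: add_edge(F, C). Edges now: 4
Op 5: add_edge(B, D). Edges now: 5
Op 6: add_edge(F, A). Edges now: 6
Op 7: add_edge(F, D). Edges now: 7
Op 8: add_edge(C, D). Edges now: 8
Op 9: add_edge(F, E). Edges now: 9
Op 10: add_edge(C, B). Edges now: 10
Op 11: add_edge(C, E). Edges now: 11
Op 12: add_edge(B, A). Edges now: 12
Compute levels (Kahn BFS):
  sources (in-degree 0): F
  process F: level=0
    F->A: in-degree(A)=1, level(A)>=1
    F->C: in-degree(C)=0, level(C)=1, enqueue
    F->D: in-degree(D)=2, level(D)>=1
    F->E: in-degree(E)=4, level(E)>=1
  process C: level=1
    C->B: in-degree(B)=0, level(B)=2, enqueue
    C->D: in-degree(D)=1, level(D)>=2
    C->E: in-degree(E)=3, level(E)>=2
  process B: level=2
    B->A: in-degree(A)=0, level(A)=3, enqueue
    B->D: in-degree(D)=0, level(D)=3, enqueue
    B->E: in-degree(E)=2, level(E)>=3
  process A: level=3
    A->E: in-degree(E)=1, level(E)>=4
  process D: level=3
    D->E: in-degree(E)=0, level(E)=4, enqueue
  process E: level=4
All levels: A:3, B:2, C:1, D:3, E:4, F:0
max level = 4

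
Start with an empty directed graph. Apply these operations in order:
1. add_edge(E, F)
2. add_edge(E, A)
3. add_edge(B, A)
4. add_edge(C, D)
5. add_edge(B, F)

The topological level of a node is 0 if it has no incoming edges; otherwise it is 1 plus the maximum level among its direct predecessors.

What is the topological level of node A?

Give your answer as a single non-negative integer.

Op 1: add_edge(E, F). Edges now: 1
Op 2: add_edge(E, A). Edges now: 2
Op 3: add_edge(B, A). Edges now: 3
Op 4: add_edge(C, D). Edges now: 4
Op 5: add_edge(B, F). Edges now: 5
Compute levels (Kahn BFS):
  sources (in-degree 0): B, C, E
  process B: level=0
    B->A: in-degree(A)=1, level(A)>=1
    B->F: in-degree(F)=1, level(F)>=1
  process C: level=0
    C->D: in-degree(D)=0, level(D)=1, enqueue
  process E: level=0
    E->A: in-degree(A)=0, level(A)=1, enqueue
    E->F: in-degree(F)=0, level(F)=1, enqueue
  process D: level=1
  process A: level=1
  process F: level=1
All levels: A:1, B:0, C:0, D:1, E:0, F:1
level(A) = 1

Answer: 1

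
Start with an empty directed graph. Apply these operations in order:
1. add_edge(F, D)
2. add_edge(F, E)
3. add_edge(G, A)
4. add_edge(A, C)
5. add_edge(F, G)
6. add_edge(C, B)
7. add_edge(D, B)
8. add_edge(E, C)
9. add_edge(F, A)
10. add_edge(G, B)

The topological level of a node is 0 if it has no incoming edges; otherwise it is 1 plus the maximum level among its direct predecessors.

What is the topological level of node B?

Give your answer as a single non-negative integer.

Answer: 4

Derivation:
Op 1: add_edge(F, D). Edges now: 1
Op 2: add_edge(F, E). Edges now: 2
Op 3: add_edge(G, A). Edges now: 3
Op 4: add_edge(A, C). Edges now: 4
Op 5: add_edge(F, G). Edges now: 5
Op 6: add_edge(C, B). Edges now: 6
Op 7: add_edge(D, B). Edges now: 7
Op 8: add_edge(E, C). Edges now: 8
Op 9: add_edge(F, A). Edges now: 9
Op 10: add_edge(G, B). Edges now: 10
Compute levels (Kahn BFS):
  sources (in-degree 0): F
  process F: level=0
    F->A: in-degree(A)=1, level(A)>=1
    F->D: in-degree(D)=0, level(D)=1, enqueue
    F->E: in-degree(E)=0, level(E)=1, enqueue
    F->G: in-degree(G)=0, level(G)=1, enqueue
  process D: level=1
    D->B: in-degree(B)=2, level(B)>=2
  process E: level=1
    E->C: in-degree(C)=1, level(C)>=2
  process G: level=1
    G->A: in-degree(A)=0, level(A)=2, enqueue
    G->B: in-degree(B)=1, level(B)>=2
  process A: level=2
    A->C: in-degree(C)=0, level(C)=3, enqueue
  process C: level=3
    C->B: in-degree(B)=0, level(B)=4, enqueue
  process B: level=4
All levels: A:2, B:4, C:3, D:1, E:1, F:0, G:1
level(B) = 4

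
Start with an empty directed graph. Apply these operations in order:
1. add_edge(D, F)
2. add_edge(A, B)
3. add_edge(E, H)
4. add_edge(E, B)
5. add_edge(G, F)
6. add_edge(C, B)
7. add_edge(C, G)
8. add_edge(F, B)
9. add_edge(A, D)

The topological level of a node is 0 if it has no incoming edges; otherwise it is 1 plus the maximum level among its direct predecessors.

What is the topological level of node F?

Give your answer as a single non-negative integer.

Answer: 2

Derivation:
Op 1: add_edge(D, F). Edges now: 1
Op 2: add_edge(A, B). Edges now: 2
Op 3: add_edge(E, H). Edges now: 3
Op 4: add_edge(E, B). Edges now: 4
Op 5: add_edge(G, F). Edges now: 5
Op 6: add_edge(C, B). Edges now: 6
Op 7: add_edge(C, G). Edges now: 7
Op 8: add_edge(F, B). Edges now: 8
Op 9: add_edge(A, D). Edges now: 9
Compute levels (Kahn BFS):
  sources (in-degree 0): A, C, E
  process A: level=0
    A->B: in-degree(B)=3, level(B)>=1
    A->D: in-degree(D)=0, level(D)=1, enqueue
  process C: level=0
    C->B: in-degree(B)=2, level(B)>=1
    C->G: in-degree(G)=0, level(G)=1, enqueue
  process E: level=0
    E->B: in-degree(B)=1, level(B)>=1
    E->H: in-degree(H)=0, level(H)=1, enqueue
  process D: level=1
    D->F: in-degree(F)=1, level(F)>=2
  process G: level=1
    G->F: in-degree(F)=0, level(F)=2, enqueue
  process H: level=1
  process F: level=2
    F->B: in-degree(B)=0, level(B)=3, enqueue
  process B: level=3
All levels: A:0, B:3, C:0, D:1, E:0, F:2, G:1, H:1
level(F) = 2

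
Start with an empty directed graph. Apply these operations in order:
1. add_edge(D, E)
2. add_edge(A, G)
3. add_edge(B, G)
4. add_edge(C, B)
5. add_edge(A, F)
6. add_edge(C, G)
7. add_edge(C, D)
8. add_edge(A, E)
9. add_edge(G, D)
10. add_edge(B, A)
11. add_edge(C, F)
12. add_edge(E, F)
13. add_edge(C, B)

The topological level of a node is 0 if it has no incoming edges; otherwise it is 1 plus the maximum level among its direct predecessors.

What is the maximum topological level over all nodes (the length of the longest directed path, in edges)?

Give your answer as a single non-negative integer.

Answer: 6

Derivation:
Op 1: add_edge(D, E). Edges now: 1
Op 2: add_edge(A, G). Edges now: 2
Op 3: add_edge(B, G). Edges now: 3
Op 4: add_edge(C, B). Edges now: 4
Op 5: add_edge(A, F). Edges now: 5
Op 6: add_edge(C, G). Edges now: 6
Op 7: add_edge(C, D). Edges now: 7
Op 8: add_edge(A, E). Edges now: 8
Op 9: add_edge(G, D). Edges now: 9
Op 10: add_edge(B, A). Edges now: 10
Op 11: add_edge(C, F). Edges now: 11
Op 12: add_edge(E, F). Edges now: 12
Op 13: add_edge(C, B) (duplicate, no change). Edges now: 12
Compute levels (Kahn BFS):
  sources (in-degree 0): C
  process C: level=0
    C->B: in-degree(B)=0, level(B)=1, enqueue
    C->D: in-degree(D)=1, level(D)>=1
    C->F: in-degree(F)=2, level(F)>=1
    C->G: in-degree(G)=2, level(G)>=1
  process B: level=1
    B->A: in-degree(A)=0, level(A)=2, enqueue
    B->G: in-degree(G)=1, level(G)>=2
  process A: level=2
    A->E: in-degree(E)=1, level(E)>=3
    A->F: in-degree(F)=1, level(F)>=3
    A->G: in-degree(G)=0, level(G)=3, enqueue
  process G: level=3
    G->D: in-degree(D)=0, level(D)=4, enqueue
  process D: level=4
    D->E: in-degree(E)=0, level(E)=5, enqueue
  process E: level=5
    E->F: in-degree(F)=0, level(F)=6, enqueue
  process F: level=6
All levels: A:2, B:1, C:0, D:4, E:5, F:6, G:3
max level = 6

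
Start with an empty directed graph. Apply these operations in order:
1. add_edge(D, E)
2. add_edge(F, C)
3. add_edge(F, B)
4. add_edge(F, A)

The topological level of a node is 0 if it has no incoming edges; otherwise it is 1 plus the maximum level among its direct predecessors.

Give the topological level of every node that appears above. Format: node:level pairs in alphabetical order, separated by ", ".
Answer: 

Op 1: add_edge(D, E). Edges now: 1
Op 2: add_edge(F, C). Edges now: 2
Op 3: add_edge(F, B). Edges now: 3
Op 4: add_edge(F, A). Edges now: 4
Compute levels (Kahn BFS):
  sources (in-degree 0): D, F
  process D: level=0
    D->E: in-degree(E)=0, level(E)=1, enqueue
  process F: level=0
    F->A: in-degree(A)=0, level(A)=1, enqueue
    F->B: in-degree(B)=0, level(B)=1, enqueue
    F->C: in-degree(C)=0, level(C)=1, enqueue
  process E: level=1
  process A: level=1
  process B: level=1
  process C: level=1
All levels: A:1, B:1, C:1, D:0, E:1, F:0

Answer: A:1, B:1, C:1, D:0, E:1, F:0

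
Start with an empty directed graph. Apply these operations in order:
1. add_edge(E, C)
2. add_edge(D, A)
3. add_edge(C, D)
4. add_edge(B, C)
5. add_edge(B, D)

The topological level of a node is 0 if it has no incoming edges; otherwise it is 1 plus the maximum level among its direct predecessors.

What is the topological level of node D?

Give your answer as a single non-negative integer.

Answer: 2

Derivation:
Op 1: add_edge(E, C). Edges now: 1
Op 2: add_edge(D, A). Edges now: 2
Op 3: add_edge(C, D). Edges now: 3
Op 4: add_edge(B, C). Edges now: 4
Op 5: add_edge(B, D). Edges now: 5
Compute levels (Kahn BFS):
  sources (in-degree 0): B, E
  process B: level=0
    B->C: in-degree(C)=1, level(C)>=1
    B->D: in-degree(D)=1, level(D)>=1
  process E: level=0
    E->C: in-degree(C)=0, level(C)=1, enqueue
  process C: level=1
    C->D: in-degree(D)=0, level(D)=2, enqueue
  process D: level=2
    D->A: in-degree(A)=0, level(A)=3, enqueue
  process A: level=3
All levels: A:3, B:0, C:1, D:2, E:0
level(D) = 2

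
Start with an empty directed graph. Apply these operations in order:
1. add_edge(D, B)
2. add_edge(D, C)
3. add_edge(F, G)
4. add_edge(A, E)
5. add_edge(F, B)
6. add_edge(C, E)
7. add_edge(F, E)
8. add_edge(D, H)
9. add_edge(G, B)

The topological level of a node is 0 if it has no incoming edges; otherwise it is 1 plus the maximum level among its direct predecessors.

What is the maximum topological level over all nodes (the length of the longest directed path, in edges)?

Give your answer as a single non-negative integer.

Op 1: add_edge(D, B). Edges now: 1
Op 2: add_edge(D, C). Edges now: 2
Op 3: add_edge(F, G). Edges now: 3
Op 4: add_edge(A, E). Edges now: 4
Op 5: add_edge(F, B). Edges now: 5
Op 6: add_edge(C, E). Edges now: 6
Op 7: add_edge(F, E). Edges now: 7
Op 8: add_edge(D, H). Edges now: 8
Op 9: add_edge(G, B). Edges now: 9
Compute levels (Kahn BFS):
  sources (in-degree 0): A, D, F
  process A: level=0
    A->E: in-degree(E)=2, level(E)>=1
  process D: level=0
    D->B: in-degree(B)=2, level(B)>=1
    D->C: in-degree(C)=0, level(C)=1, enqueue
    D->H: in-degree(H)=0, level(H)=1, enqueue
  process F: level=0
    F->B: in-degree(B)=1, level(B)>=1
    F->E: in-degree(E)=1, level(E)>=1
    F->G: in-degree(G)=0, level(G)=1, enqueue
  process C: level=1
    C->E: in-degree(E)=0, level(E)=2, enqueue
  process H: level=1
  process G: level=1
    G->B: in-degree(B)=0, level(B)=2, enqueue
  process E: level=2
  process B: level=2
All levels: A:0, B:2, C:1, D:0, E:2, F:0, G:1, H:1
max level = 2

Answer: 2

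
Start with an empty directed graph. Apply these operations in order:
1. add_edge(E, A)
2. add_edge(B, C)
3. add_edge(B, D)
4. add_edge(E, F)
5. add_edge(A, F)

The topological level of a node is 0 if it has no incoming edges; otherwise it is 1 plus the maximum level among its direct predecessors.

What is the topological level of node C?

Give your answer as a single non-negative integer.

Op 1: add_edge(E, A). Edges now: 1
Op 2: add_edge(B, C). Edges now: 2
Op 3: add_edge(B, D). Edges now: 3
Op 4: add_edge(E, F). Edges now: 4
Op 5: add_edge(A, F). Edges now: 5
Compute levels (Kahn BFS):
  sources (in-degree 0): B, E
  process B: level=0
    B->C: in-degree(C)=0, level(C)=1, enqueue
    B->D: in-degree(D)=0, level(D)=1, enqueue
  process E: level=0
    E->A: in-degree(A)=0, level(A)=1, enqueue
    E->F: in-degree(F)=1, level(F)>=1
  process C: level=1
  process D: level=1
  process A: level=1
    A->F: in-degree(F)=0, level(F)=2, enqueue
  process F: level=2
All levels: A:1, B:0, C:1, D:1, E:0, F:2
level(C) = 1

Answer: 1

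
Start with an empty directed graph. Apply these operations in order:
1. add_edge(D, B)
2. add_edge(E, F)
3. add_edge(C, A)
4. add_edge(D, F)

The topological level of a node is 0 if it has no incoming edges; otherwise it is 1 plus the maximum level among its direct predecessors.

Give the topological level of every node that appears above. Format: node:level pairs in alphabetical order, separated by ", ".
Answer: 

Op 1: add_edge(D, B). Edges now: 1
Op 2: add_edge(E, F). Edges now: 2
Op 3: add_edge(C, A). Edges now: 3
Op 4: add_edge(D, F). Edges now: 4
Compute levels (Kahn BFS):
  sources (in-degree 0): C, D, E
  process C: level=0
    C->A: in-degree(A)=0, level(A)=1, enqueue
  process D: level=0
    D->B: in-degree(B)=0, level(B)=1, enqueue
    D->F: in-degree(F)=1, level(F)>=1
  process E: level=0
    E->F: in-degree(F)=0, level(F)=1, enqueue
  process A: level=1
  process B: level=1
  process F: level=1
All levels: A:1, B:1, C:0, D:0, E:0, F:1

Answer: A:1, B:1, C:0, D:0, E:0, F:1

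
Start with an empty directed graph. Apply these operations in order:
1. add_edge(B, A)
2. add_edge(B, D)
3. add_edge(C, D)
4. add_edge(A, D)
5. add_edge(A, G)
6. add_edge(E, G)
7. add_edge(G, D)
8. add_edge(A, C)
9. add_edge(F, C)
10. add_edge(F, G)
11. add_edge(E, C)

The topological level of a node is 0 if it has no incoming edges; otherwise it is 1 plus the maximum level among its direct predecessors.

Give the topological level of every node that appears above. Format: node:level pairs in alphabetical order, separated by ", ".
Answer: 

Answer: A:1, B:0, C:2, D:3, E:0, F:0, G:2

Derivation:
Op 1: add_edge(B, A). Edges now: 1
Op 2: add_edge(B, D). Edges now: 2
Op 3: add_edge(C, D). Edges now: 3
Op 4: add_edge(A, D). Edges now: 4
Op 5: add_edge(A, G). Edges now: 5
Op 6: add_edge(E, G). Edges now: 6
Op 7: add_edge(G, D). Edges now: 7
Op 8: add_edge(A, C). Edges now: 8
Op 9: add_edge(F, C). Edges now: 9
Op 10: add_edge(F, G). Edges now: 10
Op 11: add_edge(E, C). Edges now: 11
Compute levels (Kahn BFS):
  sources (in-degree 0): B, E, F
  process B: level=0
    B->A: in-degree(A)=0, level(A)=1, enqueue
    B->D: in-degree(D)=3, level(D)>=1
  process E: level=0
    E->C: in-degree(C)=2, level(C)>=1
    E->G: in-degree(G)=2, level(G)>=1
  process F: level=0
    F->C: in-degree(C)=1, level(C)>=1
    F->G: in-degree(G)=1, level(G)>=1
  process A: level=1
    A->C: in-degree(C)=0, level(C)=2, enqueue
    A->D: in-degree(D)=2, level(D)>=2
    A->G: in-degree(G)=0, level(G)=2, enqueue
  process C: level=2
    C->D: in-degree(D)=1, level(D)>=3
  process G: level=2
    G->D: in-degree(D)=0, level(D)=3, enqueue
  process D: level=3
All levels: A:1, B:0, C:2, D:3, E:0, F:0, G:2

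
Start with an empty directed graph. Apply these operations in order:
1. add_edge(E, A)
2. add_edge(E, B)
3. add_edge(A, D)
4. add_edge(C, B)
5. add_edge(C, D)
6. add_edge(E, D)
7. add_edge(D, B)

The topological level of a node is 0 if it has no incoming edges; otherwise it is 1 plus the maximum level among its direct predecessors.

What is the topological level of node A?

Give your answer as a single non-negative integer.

Op 1: add_edge(E, A). Edges now: 1
Op 2: add_edge(E, B). Edges now: 2
Op 3: add_edge(A, D). Edges now: 3
Op 4: add_edge(C, B). Edges now: 4
Op 5: add_edge(C, D). Edges now: 5
Op 6: add_edge(E, D). Edges now: 6
Op 7: add_edge(D, B). Edges now: 7
Compute levels (Kahn BFS):
  sources (in-degree 0): C, E
  process C: level=0
    C->B: in-degree(B)=2, level(B)>=1
    C->D: in-degree(D)=2, level(D)>=1
  process E: level=0
    E->A: in-degree(A)=0, level(A)=1, enqueue
    E->B: in-degree(B)=1, level(B)>=1
    E->D: in-degree(D)=1, level(D)>=1
  process A: level=1
    A->D: in-degree(D)=0, level(D)=2, enqueue
  process D: level=2
    D->B: in-degree(B)=0, level(B)=3, enqueue
  process B: level=3
All levels: A:1, B:3, C:0, D:2, E:0
level(A) = 1

Answer: 1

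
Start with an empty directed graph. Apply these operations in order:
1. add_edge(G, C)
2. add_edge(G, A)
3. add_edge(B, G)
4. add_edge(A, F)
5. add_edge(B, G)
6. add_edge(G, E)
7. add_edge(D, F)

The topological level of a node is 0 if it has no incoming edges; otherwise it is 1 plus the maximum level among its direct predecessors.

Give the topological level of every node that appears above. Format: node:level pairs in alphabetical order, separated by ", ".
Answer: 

Answer: A:2, B:0, C:2, D:0, E:2, F:3, G:1

Derivation:
Op 1: add_edge(G, C). Edges now: 1
Op 2: add_edge(G, A). Edges now: 2
Op 3: add_edge(B, G). Edges now: 3
Op 4: add_edge(A, F). Edges now: 4
Op 5: add_edge(B, G) (duplicate, no change). Edges now: 4
Op 6: add_edge(G, E). Edges now: 5
Op 7: add_edge(D, F). Edges now: 6
Compute levels (Kahn BFS):
  sources (in-degree 0): B, D
  process B: level=0
    B->G: in-degree(G)=0, level(G)=1, enqueue
  process D: level=0
    D->F: in-degree(F)=1, level(F)>=1
  process G: level=1
    G->A: in-degree(A)=0, level(A)=2, enqueue
    G->C: in-degree(C)=0, level(C)=2, enqueue
    G->E: in-degree(E)=0, level(E)=2, enqueue
  process A: level=2
    A->F: in-degree(F)=0, level(F)=3, enqueue
  process C: level=2
  process E: level=2
  process F: level=3
All levels: A:2, B:0, C:2, D:0, E:2, F:3, G:1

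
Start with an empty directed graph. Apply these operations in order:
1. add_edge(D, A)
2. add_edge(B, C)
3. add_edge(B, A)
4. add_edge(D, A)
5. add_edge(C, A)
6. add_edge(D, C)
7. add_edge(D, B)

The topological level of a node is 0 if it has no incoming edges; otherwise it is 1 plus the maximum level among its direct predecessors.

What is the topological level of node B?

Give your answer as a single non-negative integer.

Answer: 1

Derivation:
Op 1: add_edge(D, A). Edges now: 1
Op 2: add_edge(B, C). Edges now: 2
Op 3: add_edge(B, A). Edges now: 3
Op 4: add_edge(D, A) (duplicate, no change). Edges now: 3
Op 5: add_edge(C, A). Edges now: 4
Op 6: add_edge(D, C). Edges now: 5
Op 7: add_edge(D, B). Edges now: 6
Compute levels (Kahn BFS):
  sources (in-degree 0): D
  process D: level=0
    D->A: in-degree(A)=2, level(A)>=1
    D->B: in-degree(B)=0, level(B)=1, enqueue
    D->C: in-degree(C)=1, level(C)>=1
  process B: level=1
    B->A: in-degree(A)=1, level(A)>=2
    B->C: in-degree(C)=0, level(C)=2, enqueue
  process C: level=2
    C->A: in-degree(A)=0, level(A)=3, enqueue
  process A: level=3
All levels: A:3, B:1, C:2, D:0
level(B) = 1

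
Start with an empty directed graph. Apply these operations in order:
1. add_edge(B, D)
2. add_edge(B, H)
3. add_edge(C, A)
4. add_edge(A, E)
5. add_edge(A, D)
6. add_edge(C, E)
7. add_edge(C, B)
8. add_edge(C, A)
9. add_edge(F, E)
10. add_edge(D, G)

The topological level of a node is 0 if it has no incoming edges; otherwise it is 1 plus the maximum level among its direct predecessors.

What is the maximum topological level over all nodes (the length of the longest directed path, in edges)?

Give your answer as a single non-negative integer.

Op 1: add_edge(B, D). Edges now: 1
Op 2: add_edge(B, H). Edges now: 2
Op 3: add_edge(C, A). Edges now: 3
Op 4: add_edge(A, E). Edges now: 4
Op 5: add_edge(A, D). Edges now: 5
Op 6: add_edge(C, E). Edges now: 6
Op 7: add_edge(C, B). Edges now: 7
Op 8: add_edge(C, A) (duplicate, no change). Edges now: 7
Op 9: add_edge(F, E). Edges now: 8
Op 10: add_edge(D, G). Edges now: 9
Compute levels (Kahn BFS):
  sources (in-degree 0): C, F
  process C: level=0
    C->A: in-degree(A)=0, level(A)=1, enqueue
    C->B: in-degree(B)=0, level(B)=1, enqueue
    C->E: in-degree(E)=2, level(E)>=1
  process F: level=0
    F->E: in-degree(E)=1, level(E)>=1
  process A: level=1
    A->D: in-degree(D)=1, level(D)>=2
    A->E: in-degree(E)=0, level(E)=2, enqueue
  process B: level=1
    B->D: in-degree(D)=0, level(D)=2, enqueue
    B->H: in-degree(H)=0, level(H)=2, enqueue
  process E: level=2
  process D: level=2
    D->G: in-degree(G)=0, level(G)=3, enqueue
  process H: level=2
  process G: level=3
All levels: A:1, B:1, C:0, D:2, E:2, F:0, G:3, H:2
max level = 3

Answer: 3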